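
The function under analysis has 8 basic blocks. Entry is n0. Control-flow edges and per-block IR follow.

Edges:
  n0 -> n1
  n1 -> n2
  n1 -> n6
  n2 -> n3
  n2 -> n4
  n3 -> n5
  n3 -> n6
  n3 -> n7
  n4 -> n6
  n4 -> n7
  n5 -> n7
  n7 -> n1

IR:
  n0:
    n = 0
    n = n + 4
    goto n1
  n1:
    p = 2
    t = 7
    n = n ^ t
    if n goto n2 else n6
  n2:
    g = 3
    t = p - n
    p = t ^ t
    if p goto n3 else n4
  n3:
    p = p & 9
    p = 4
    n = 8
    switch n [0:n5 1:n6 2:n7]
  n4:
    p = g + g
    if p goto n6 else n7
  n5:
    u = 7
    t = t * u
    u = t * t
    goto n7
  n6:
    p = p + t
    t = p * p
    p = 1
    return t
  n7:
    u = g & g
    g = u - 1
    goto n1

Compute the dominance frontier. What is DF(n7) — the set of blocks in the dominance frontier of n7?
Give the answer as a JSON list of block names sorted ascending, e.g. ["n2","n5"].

Answer: ["n1"]

Working:
idom tree: n1←n0 n2←n1 n3←n2 n4←n2 n5←n3 n6←n1 n7←n2
Join-block Dom:
  n1: preds {n0,n7}: {n0} ∩ {n0,n1,n2,n7} = {n0}; idom=n0
  n6: preds {n1,n3,n4}: {n0,n1} ∩ {n0,n1,n2,n3} ∩ {n0,n1,n2,n4} = {n0,n1}; idom=n1
  n7: preds {n3,n4,n5}: {n0,n1,n2,n3} ∩ {n0,n1,n2,n4} ∩ {n0,n1,n2,n3,n5} = {n0,n1,n2}; idom=n2

DF derivation:
  n1←n0: walk · to n0
  n1←n7: walk n7→n2→n1 to n0
  n6←n1: walk · to n1
  n6←n3: walk n3→n2 to n1
  n6←n4: walk n4→n2 to n1
  n7←n3: walk n3 to n2
  n7←n4: walk n4 to n2
  n7←n5: walk n5→n3 to n2
  n0: DF=∅
  n1: DF={n1}
  n2: DF={n1,n6}
  n3: DF={n6,n7}
  n4: DF={n6,n7}
  n5: DF={n7}
  n6: DF=∅
  n7: DF={n1}

DF(n7) = ["n1"]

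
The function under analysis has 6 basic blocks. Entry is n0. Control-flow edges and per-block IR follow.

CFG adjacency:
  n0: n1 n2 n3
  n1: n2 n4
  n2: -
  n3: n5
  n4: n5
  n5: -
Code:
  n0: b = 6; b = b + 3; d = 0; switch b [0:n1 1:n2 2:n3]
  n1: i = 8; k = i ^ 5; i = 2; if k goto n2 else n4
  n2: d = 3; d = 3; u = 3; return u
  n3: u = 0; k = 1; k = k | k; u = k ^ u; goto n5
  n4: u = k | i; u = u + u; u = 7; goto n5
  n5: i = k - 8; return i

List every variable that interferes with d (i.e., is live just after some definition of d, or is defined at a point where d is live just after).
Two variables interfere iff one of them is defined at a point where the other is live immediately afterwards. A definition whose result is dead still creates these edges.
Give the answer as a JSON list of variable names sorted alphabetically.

Answer: ["b"]

Derivation:
Block summaries:
  n0 def {b,d} use ∅
  n1 def {i,k} use ∅
  n2 def {d,u} use ∅
  n3 def {k,u} use ∅
  n4 def {u} use {i,k}
  n5 def {i} use {k}

Live sets:
  live n0: ∅→∅
  live n1: ∅→{i,k}
  live n2: ∅→∅
  live n3: ∅→{k}
  live n4: {i,k}→{k}
  live n5: {k}→∅

Interfere edges:
  b↔{d}
  d↔{b}
  i↔{k}
  k↔{i,u}
  u↔{k}

N(d) = ["b"]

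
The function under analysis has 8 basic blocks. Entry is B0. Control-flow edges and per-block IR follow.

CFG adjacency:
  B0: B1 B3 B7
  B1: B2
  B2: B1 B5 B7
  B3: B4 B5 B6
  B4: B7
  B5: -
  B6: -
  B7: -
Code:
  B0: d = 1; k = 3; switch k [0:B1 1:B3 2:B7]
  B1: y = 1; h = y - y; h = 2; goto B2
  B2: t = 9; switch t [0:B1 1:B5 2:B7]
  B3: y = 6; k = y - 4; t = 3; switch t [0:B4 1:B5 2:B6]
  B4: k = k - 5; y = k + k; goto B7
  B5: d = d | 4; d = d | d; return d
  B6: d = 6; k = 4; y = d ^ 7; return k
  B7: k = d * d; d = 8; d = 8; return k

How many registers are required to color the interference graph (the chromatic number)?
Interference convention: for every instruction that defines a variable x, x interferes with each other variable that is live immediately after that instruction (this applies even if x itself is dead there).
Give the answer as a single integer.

Block summaries:
  B0 def {d,k} use ∅
  B1 def {h,y} use ∅
  B2 def {t} use ∅
  B3 def {k,t,y} use ∅
  B4 def {k,y} use {k}
  B5 def {d} use {d}
  B6 def {d,k,y} use ∅
  B7 def {d,k} use {d}

Live sets:
  B0: in=∅ out={d}
  B1: in={d} out={d}
  B2: in={d} out={d}
  B3: in={d} out={d,k}
  B4: in={d,k} out={d}
  B5: in={d} out=∅
  B6: in=∅ out=∅
  B7: in={d} out=∅

Interference:
  d — {h,k,t,y}
  h — {d}
  k — {d,t,y}
  t — {d,k}
  y — {d,k}

Chromatic number:
  lower bound: {d,k,t} mutually conflict ⇒ χ ≥ 3
  assign d→r0 h→r1 k→r1 t→r2 y→r2 — no edge inside a register ⇒ χ ≤ 3
  χ = 3

Answer: 3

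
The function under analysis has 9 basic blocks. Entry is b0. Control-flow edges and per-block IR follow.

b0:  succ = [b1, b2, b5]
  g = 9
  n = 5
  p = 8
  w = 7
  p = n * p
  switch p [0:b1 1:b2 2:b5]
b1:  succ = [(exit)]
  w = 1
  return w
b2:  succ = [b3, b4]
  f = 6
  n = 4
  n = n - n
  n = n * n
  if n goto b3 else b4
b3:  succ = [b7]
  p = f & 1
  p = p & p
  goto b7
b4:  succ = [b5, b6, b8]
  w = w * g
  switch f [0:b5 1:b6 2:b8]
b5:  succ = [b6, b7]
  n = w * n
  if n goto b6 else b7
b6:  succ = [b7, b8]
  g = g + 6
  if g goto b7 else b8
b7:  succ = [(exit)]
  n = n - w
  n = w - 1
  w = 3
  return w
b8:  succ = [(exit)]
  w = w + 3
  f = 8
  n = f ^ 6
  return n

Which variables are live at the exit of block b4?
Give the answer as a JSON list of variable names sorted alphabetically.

Answer: ["g", "n", "w"]

Analysis:
Per-block:
  b0 def {g,n,p,w} use ∅
  b1 def {w} use ∅
  b2 def {f,n} use ∅
  b3 def {p} use {f}
  b4 def {w} use {f,g,w}
  b5 def {n} use {n,w}
  b6 def {g} use {g}
  b7 def {n,w} use {n,w}
  b8 def {f,n,w} use {w}

Live sets:
  live b0: ∅→{g,n,w}
  live b1: ∅→∅
  live b2: {g,w}→{f,g,n,w}
  live b3: {f,n,w}→{n,w}
  live b4: {f,g,n,w}→{g,n,w}
  live b5: {g,n,w}→{g,n,w}
  live b6: {g,n,w}→{n,w}
  live b7: {n,w}→∅
  live b8: {w}→∅

live-out(b4) = ["g", "n", "w"]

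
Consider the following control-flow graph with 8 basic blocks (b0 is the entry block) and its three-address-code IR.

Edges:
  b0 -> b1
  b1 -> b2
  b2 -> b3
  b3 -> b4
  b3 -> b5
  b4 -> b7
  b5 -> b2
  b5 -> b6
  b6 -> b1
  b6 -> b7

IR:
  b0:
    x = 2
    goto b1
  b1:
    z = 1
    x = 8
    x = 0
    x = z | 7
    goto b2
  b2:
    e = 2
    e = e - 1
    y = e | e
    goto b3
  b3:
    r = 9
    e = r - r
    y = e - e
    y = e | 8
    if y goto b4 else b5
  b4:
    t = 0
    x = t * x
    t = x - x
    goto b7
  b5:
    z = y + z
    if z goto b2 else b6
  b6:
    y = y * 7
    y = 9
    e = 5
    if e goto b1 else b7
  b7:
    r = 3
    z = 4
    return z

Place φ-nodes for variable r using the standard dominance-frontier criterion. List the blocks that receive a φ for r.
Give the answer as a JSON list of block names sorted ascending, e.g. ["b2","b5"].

idom tree: b1←b0 b2←b1 b3←b2 b4←b3 b5←b3 b6←b5 b7←b3
Join-block Dom:
  b1: preds {b0,b6}: {b0} ∩ {b0,b1,b2,b3,b5,b6} = {b0}; idom=b0
  b2: preds {b1,b5}: {b0,b1} ∩ {b0,b1,b2,b3,b5} = {b0,b1}; idom=b1
  b7: preds {b4,b6}: {b0,b1,b2,b3,b4} ∩ {b0,b1,b2,b3,b5,b6} = {b0,b1,b2,b3}; idom=b3

Frontier:
  b1←b0: walk · to b0
  b1←b6: walk b6→b5→b3→b2→b1 to b0
  b2←b1: walk · to b1
  b2←b5: walk b5→b3→b2 to b1
  b7←b4: walk b4 to b3
  b7←b6: walk b6→b5 to b3
  b0 → ∅
  b1 → {b1}
  b2 → {b1,b2}
  b3 → {b1,b2}
  b4 → {b7}
  b5 → {b1,b2,b7}
  b6 → {b1,b7}
  b7 → ∅

φ for r: defs {b3,b7}
  DF⁺ = {b1,b2}

Answer: ["b1", "b2"]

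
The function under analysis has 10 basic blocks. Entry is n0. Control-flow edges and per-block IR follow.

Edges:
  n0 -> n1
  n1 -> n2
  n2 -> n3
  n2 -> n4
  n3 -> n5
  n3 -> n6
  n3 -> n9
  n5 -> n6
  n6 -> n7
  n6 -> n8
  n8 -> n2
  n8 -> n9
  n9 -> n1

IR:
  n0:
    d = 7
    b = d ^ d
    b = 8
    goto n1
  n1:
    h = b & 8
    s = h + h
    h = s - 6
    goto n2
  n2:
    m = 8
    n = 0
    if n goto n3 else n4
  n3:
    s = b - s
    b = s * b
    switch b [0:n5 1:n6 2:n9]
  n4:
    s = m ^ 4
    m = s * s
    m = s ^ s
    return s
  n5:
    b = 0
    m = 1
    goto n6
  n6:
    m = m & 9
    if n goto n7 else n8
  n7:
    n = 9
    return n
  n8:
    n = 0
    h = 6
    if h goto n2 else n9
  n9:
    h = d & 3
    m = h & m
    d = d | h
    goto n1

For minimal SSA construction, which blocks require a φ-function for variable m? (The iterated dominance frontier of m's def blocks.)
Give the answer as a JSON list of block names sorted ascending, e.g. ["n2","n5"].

idom tree: n1←n0 n2←n1 n3←n2 n4←n2 n5←n3 n6←n3 n7←n6 n8←n6 n9←n3
Join-block Dom:
  n1: preds {n0,n9}: {n0} ∩ {n0,n1,n2,n3,n9} = {n0}; idom=n0
  n2: preds {n1,n8}: {n0,n1} ∩ {n0,n1,n2,n3,n6,n8} = {n0,n1}; idom=n1
  n6: preds {n3,n5}: {n0,n1,n2,n3} ∩ {n0,n1,n2,n3,n5} = {n0,n1,n2,n3}; idom=n3
  n9: preds {n3,n8}: {n0,n1,n2,n3} ∩ {n0,n1,n2,n3,n6,n8} = {n0,n1,n2,n3}; idom=n3

DF walk-up:
  join n1 pred n0: · stop@n0
  join n1 pred n9: n9→n3→n2→n1 stop@n0
  join n2 pred n1: · stop@n1
  join n2 pred n8: n8→n6→n3→n2 stop@n1
  join n6 pred n3: · stop@n3
  join n6 pred n5: n5 stop@n3
  join n9 pred n3: · stop@n3
  join n9 pred n8: n8→n6 stop@n3
  n0 → ∅
  n1 → {n1}
  n2 → {n1,n2}
  n3 → {n1,n2}
  n4 → ∅
  n5 → {n6}
  n6 → {n2,n9}
  n7 → ∅
  n8 → {n2,n9}
  n9 → {n1}

φ for m: defs {n2,n4,n5,n6,n9}
  DF⁺ = {n1,n2,n6,n9}

Answer: ["n1", "n2", "n6", "n9"]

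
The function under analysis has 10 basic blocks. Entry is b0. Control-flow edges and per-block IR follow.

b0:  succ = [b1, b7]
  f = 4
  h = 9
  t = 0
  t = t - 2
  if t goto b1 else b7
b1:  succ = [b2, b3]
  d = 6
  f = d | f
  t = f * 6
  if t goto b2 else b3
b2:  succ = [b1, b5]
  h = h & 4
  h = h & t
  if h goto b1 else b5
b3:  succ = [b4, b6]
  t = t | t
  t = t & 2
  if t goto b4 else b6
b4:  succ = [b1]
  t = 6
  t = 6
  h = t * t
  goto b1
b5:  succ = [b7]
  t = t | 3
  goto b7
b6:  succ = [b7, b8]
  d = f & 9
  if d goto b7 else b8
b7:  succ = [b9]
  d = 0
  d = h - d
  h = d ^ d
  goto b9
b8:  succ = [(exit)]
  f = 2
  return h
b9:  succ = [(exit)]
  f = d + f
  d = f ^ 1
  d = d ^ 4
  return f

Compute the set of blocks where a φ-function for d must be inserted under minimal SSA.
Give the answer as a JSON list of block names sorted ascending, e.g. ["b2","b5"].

idom tree: b1←b0 b2←b1 b3←b1 b4←b3 b5←b2 b6←b3 b7←b0 b8←b6 b9←b7
Join-block Dom:
  b1: preds {b0,b2,b4}: {b0} ∩ {b0,b1,b2} ∩ {b0,b1,b3,b4} = {b0}; idom=b0
  b7: preds {b0,b5,b6}: {b0} ∩ {b0,b1,b2,b5} ∩ {b0,b1,b3,b6} = {b0}; idom=b0

DF derivation:
  join b1 pred b0: · stop@b0
  join b1 pred b2: b2→b1 stop@b0
  join b1 pred b4: b4→b3→b1 stop@b0
  join b7 pred b0: · stop@b0
  join b7 pred b5: b5→b2→b1 stop@b0
  join b7 pred b6: b6→b3→b1 stop@b0
  b0 → ∅
  b1 → {b1,b7}
  b2 → {b1,b7}
  b3 → {b1,b7}
  b4 → {b1}
  b5 → {b7}
  b6 → {b7}
  b7 → ∅
  b8 → ∅
  b9 → ∅

φ for d: defs {b1,b6,b7,b9}
  DF⁺ = {b1,b7}

Answer: ["b1", "b7"]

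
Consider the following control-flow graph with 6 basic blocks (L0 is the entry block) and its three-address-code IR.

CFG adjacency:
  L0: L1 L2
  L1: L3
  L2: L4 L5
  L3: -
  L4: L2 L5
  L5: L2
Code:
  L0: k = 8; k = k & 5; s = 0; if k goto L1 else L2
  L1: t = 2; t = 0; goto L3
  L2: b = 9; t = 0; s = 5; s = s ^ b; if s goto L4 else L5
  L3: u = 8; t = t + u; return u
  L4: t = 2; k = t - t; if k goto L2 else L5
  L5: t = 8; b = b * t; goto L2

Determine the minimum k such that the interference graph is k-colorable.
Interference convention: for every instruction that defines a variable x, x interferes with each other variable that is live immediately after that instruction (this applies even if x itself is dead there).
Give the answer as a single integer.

def/use:
  L0 def {k,s} use ∅
  L1 def {t} use ∅
  L2 def {b,s,t} use ∅
  L3 def {t,u} use {t}
  L4 def {k,t} use ∅
  L5 def {b,t} use {b}

Liveness:
  live L0: ∅→∅
  live L1: ∅→{t}
  live L2: ∅→{b}
  live L3: {t}→∅
  live L4: {b}→{b}
  live L5: {b}→∅

Interference:
  b↔{k,s,t}
  k↔{b,s}
  s↔{b,k}
  t↔{b,u}
  u↔{t}

Colouring:
  lower bound: {b,k,s} mutually conflict ⇒ χ ≥ 3
  3-colouring: R0={b,u}  R1={k,t}  R2={s}
  χ = 3

Answer: 3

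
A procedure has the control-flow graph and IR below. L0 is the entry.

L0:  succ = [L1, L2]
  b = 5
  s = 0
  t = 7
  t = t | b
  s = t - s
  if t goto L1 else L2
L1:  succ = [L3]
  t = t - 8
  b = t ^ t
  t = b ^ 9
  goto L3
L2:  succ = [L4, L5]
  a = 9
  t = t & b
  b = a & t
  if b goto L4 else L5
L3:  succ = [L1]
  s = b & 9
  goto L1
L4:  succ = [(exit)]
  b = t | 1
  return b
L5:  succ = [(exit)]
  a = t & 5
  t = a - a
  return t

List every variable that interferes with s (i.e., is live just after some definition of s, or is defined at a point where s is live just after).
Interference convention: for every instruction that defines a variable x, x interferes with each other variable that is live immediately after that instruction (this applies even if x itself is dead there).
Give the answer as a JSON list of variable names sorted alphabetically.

Answer: ["b", "t"]

Derivation:
Per-block:
  L0: {b,s,t} / ∅
  L1: {b,t} / {t}
  L2: {a,b,t} / {b,t}
  L3: {s} / {b}
  L4: {b} / {t}
  L5: {a,t} / {t}

Live sets:
  L0: in=∅ out={b,t}
  L1: in={t} out={b,t}
  L2: in={b,t} out={t}
  L3: in={b,t} out={t}
  L4: in={t} out=∅
  L5: in={t} out=∅

Interfere edges:
  a — {b,t}
  b — {a,s,t}
  s — {b,t}
  t — {a,b,s}

N(s) = ["b", "t"]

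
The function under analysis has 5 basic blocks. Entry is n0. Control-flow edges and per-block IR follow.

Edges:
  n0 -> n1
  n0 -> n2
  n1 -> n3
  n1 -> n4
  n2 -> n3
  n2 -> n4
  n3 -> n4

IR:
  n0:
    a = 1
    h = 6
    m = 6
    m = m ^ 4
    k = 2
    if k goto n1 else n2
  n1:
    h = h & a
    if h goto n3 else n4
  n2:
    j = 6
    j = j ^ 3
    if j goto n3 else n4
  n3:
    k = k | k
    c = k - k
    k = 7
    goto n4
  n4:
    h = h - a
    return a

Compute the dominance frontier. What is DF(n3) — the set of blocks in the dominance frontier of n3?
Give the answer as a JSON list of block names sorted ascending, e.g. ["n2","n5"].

idom tree: n1←n0 n2←n0 n3←n0 n4←n0
Join-block Dom:
  n3: preds {n1,n2}: {n0,n1} ∩ {n0,n2} = {n0}; idom=n0
  n4: preds {n1,n2,n3}: {n0,n1} ∩ {n0,n2} ∩ {n0,n3} = {n0}; idom=n0

DF derivation:
  join n3 pred n1: n1 stop@n0
  join n3 pred n2: n2 stop@n0
  join n4 pred n1: n1 stop@n0
  join n4 pred n2: n2 stop@n0
  join n4 pred n3: n3 stop@n0
  n0: DF=∅
  n1: DF={n3,n4}
  n2: DF={n3,n4}
  n3: DF={n4}
  n4: DF=∅

DF(n3) = ["n4"]

Answer: ["n4"]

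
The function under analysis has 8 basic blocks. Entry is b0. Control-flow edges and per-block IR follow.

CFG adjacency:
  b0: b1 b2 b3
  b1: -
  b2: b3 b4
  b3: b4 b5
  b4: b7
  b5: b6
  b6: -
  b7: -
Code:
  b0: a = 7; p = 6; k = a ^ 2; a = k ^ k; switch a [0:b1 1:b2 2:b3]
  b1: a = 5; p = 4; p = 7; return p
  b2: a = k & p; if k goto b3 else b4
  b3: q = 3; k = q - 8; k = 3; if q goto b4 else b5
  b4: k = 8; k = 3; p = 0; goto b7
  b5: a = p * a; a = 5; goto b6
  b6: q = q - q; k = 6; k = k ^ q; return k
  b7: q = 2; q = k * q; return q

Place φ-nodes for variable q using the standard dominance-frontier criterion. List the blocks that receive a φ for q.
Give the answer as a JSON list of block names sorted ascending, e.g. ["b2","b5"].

Answer: ["b4"]

Working:
idom tree: b1←b0 b2←b0 b3←b0 b4←b0 b5←b3 b6←b5 b7←b4
Dom at joins:
  b3: preds {b0,b2}: {b0} ∩ {b0,b2} = {b0}; idom=b0
  b4: preds {b2,b3}: {b0,b2} ∩ {b0,b3} = {b0}; idom=b0

DF walk-up:
  join b3 pred b0: · stop@b0
  join b3 pred b2: b2 stop@b0
  join b4 pred b2: b2 stop@b0
  join b4 pred b3: b3 stop@b0
  b0: DF=∅
  b1: DF=∅
  b2: DF={b3,b4}
  b3: DF={b4}
  b4: DF=∅
  b5: DF=∅
  b6: DF=∅
  b7: DF=∅

φ for q: defs {b3,b6,b7}
  DF⁺ = {b4}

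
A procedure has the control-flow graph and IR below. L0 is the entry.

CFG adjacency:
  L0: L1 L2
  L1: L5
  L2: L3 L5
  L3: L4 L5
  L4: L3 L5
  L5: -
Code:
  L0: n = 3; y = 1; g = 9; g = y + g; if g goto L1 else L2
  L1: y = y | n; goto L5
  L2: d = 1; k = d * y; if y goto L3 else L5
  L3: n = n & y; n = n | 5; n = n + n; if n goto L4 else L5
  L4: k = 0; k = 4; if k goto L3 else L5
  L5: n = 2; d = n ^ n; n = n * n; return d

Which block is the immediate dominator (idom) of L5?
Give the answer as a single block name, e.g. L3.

idom tree: L1←L0 L2←L0 L3←L2 L4←L3 L5←L0
Dom∩ at merges:
  L3: preds {L2,L4}: {L0,L2} ∩ {L0,L2,L3,L4} = {L0,L2}; idom=L2
  L5: preds {L1,L2,L3,L4}: {L0,L1} ∩ {L0,L2} ∩ {L0,L2,L3} ∩ {L0,L2,L3,L4} = {L0}; idom=L0

idom(L5) = L0

Answer: L0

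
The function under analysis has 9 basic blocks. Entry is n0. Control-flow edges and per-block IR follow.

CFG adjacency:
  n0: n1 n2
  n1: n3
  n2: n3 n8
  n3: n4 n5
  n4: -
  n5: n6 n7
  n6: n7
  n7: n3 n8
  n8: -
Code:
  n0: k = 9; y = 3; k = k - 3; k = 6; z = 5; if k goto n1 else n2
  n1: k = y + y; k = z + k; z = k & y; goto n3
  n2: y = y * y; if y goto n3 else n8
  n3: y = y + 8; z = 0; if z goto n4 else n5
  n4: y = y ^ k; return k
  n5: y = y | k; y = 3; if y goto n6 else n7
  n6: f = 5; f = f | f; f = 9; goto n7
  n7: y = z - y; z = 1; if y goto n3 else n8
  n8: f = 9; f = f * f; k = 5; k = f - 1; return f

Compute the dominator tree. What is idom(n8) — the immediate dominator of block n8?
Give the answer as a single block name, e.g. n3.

Answer: n0

Derivation:
idom tree: n1←n0 n2←n0 n3←n0 n4←n3 n5←n3 n6←n5 n7←n5 n8←n0
Join-block Dom:
  n3: preds {n1,n2,n7}: {n0,n1} ∩ {n0,n2} ∩ {n0,n3,n5,n7} = {n0}; idom=n0
  n7: preds {n5,n6}: {n0,n3,n5} ∩ {n0,n3,n5,n6} = {n0,n3,n5}; idom=n5
  n8: preds {n2,n7}: {n0,n2} ∩ {n0,n3,n5,n7} = {n0}; idom=n0

idom(n8) = n0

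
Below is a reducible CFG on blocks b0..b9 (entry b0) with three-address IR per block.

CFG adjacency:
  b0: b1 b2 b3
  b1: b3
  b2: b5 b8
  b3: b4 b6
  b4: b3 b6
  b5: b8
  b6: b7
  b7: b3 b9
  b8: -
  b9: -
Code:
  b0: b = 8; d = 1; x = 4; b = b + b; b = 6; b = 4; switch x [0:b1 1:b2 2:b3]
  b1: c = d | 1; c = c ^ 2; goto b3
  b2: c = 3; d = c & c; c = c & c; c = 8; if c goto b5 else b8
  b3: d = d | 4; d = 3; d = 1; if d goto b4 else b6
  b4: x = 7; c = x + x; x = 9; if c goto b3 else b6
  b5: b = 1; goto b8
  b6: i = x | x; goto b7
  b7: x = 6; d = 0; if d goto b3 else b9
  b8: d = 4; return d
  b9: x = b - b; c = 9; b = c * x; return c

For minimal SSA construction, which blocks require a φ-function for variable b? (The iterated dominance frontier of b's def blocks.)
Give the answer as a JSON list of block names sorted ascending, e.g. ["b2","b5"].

Answer: ["b8"]

Working:
idom tree: b1←b0 b2←b0 b3←b0 b4←b3 b5←b2 b6←b3 b7←b6 b8←b2 b9←b7
Dom at joins:
  b3: preds {b0,b1,b4,b7}: {b0} ∩ {b0,b1} ∩ {b0,b3,b4} ∩ {b0,b3,b6,b7} = {b0}; idom=b0
  b6: preds {b3,b4}: {b0,b3} ∩ {b0,b3,b4} = {b0,b3}; idom=b3
  b8: preds {b2,b5}: {b0,b2} ∩ {b0,b2,b5} = {b0,b2}; idom=b2

DF walk-up:
  join b3 pred b0: · stop@b0
  join b3 pred b1: b1 stop@b0
  join b3 pred b4: b4→b3 stop@b0
  join b3 pred b7: b7→b6→b3 stop@b0
  join b6 pred b3: · stop@b3
  join b6 pred b4: b4 stop@b3
  join b8 pred b2: · stop@b2
  join b8 pred b5: b5 stop@b2
  DF(b0)=∅
  DF(b1)={b3}
  DF(b2)=∅
  DF(b3)={b3}
  DF(b4)={b3,b6}
  DF(b5)={b8}
  DF(b6)={b3}
  DF(b7)={b3}
  DF(b8)=∅
  DF(b9)=∅

φ for b: defs {b0,b5,b9}
  DF⁺ = {b8}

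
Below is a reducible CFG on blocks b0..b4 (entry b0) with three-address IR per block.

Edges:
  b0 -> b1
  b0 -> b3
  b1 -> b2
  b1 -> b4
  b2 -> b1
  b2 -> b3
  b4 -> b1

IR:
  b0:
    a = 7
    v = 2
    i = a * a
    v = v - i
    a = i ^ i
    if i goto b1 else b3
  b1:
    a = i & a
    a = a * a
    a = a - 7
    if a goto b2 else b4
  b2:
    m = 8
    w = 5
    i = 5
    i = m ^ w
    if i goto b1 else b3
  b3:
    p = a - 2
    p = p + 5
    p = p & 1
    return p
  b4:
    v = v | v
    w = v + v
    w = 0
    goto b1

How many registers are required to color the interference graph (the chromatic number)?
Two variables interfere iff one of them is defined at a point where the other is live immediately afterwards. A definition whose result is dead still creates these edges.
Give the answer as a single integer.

Answer: 5

Derivation:
Block summaries:
  b0: {a,i,v} / ∅
  b1: {a} / {a,i}
  b2: {i,m,w} / ∅
  b3: {p} / {a}
  b4: {v,w} / {v}

Backward fixpoint:
  b0 li=∅ lo={a,i,v}
  b1 li={a,i,v} lo={a,i,v}
  b2 li={a,v} lo={a,i,v}
  b3 li={a} lo=∅
  b4 li={a,i,v} lo={a,i,v}

Interfere edges:
  a — {i,m,v,w}
  i — {a,m,v,w}
  m — {a,i,v,w}
  p — ∅
  v — {a,i,m,w}
  w — {a,i,m,v}

Chromatic number:
  {a,i,m,v,w} pairwise interfere (5-clique) ⇒ χ ≥ 5
  5-colouring: R0={a,p}  R1={i}  R2={m}  R3={v}  R4={w}
  χ = 5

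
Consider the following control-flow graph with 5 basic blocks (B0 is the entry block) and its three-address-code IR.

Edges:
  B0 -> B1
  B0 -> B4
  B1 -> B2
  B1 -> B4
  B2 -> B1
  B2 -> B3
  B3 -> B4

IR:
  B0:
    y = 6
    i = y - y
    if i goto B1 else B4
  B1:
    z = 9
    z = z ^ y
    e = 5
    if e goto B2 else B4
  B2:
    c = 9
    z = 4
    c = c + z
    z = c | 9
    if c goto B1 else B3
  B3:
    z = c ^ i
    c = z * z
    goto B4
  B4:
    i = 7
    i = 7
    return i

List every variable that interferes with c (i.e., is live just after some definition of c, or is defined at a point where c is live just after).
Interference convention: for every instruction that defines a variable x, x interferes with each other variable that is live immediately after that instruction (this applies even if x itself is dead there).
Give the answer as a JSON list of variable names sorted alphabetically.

def/use:
  B0: def={i,y} ue=∅
  B1: def={e,z} ue={y}
  B2: def={c,z} ue=∅
  B3: def={c,z} ue={c,i}
  B4: def={i} ue=∅

Liveness:
  live B0: ∅→{i,y}
  live B1: {i,y}→{i,y}
  live B2: {i,y}→{c,i,y}
  live B3: {c,i}→∅
  live B4: ∅→∅

Interference:
  c↔{i,y,z}
  e↔{i,y}
  i↔{c,e,y,z}
  y↔{c,e,i,z}
  z↔{c,i,y}

N(c) = ["i", "y", "z"]

Answer: ["i", "y", "z"]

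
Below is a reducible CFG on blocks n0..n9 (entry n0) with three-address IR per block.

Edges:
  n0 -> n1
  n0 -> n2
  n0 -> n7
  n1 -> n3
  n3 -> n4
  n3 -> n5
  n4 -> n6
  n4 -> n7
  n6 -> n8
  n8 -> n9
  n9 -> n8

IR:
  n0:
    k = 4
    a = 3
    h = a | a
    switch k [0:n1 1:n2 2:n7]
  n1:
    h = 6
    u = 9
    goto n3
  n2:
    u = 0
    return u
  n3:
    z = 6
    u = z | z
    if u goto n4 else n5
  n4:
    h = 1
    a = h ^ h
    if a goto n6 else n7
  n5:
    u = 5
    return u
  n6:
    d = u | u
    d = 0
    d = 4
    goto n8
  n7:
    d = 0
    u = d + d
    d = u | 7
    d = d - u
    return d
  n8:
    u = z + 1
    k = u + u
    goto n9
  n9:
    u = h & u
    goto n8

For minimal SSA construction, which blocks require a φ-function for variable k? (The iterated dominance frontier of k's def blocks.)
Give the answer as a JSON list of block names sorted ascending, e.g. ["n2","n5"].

idom tree: n1←n0 n2←n0 n3←n1 n4←n3 n5←n3 n6←n4 n7←n0 n8←n6 n9←n8
Join-block Dom:
  n7: preds {n0,n4}: {n0} ∩ {n0,n1,n3,n4} = {n0}; idom=n0
  n8: preds {n6,n9}: {n0,n1,n3,n4,n6} ∩ {n0,n1,n3,n4,n6,n8,n9} = {n0,n1,n3,n4,n6}; idom=n6

Frontier:
  n7←n0: walk · to n0
  n7←n4: walk n4→n3→n1 to n0
  n8←n6: walk · to n6
  n8←n9: walk n9→n8 to n6
  n0 → ∅
  n1 → {n7}
  n2 → ∅
  n3 → {n7}
  n4 → {n7}
  n5 → ∅
  n6 → ∅
  n7 → ∅
  n8 → {n8}
  n9 → {n8}

φ for k: defs {n0,n8}
  DF⁺ = {n8}

Answer: ["n8"]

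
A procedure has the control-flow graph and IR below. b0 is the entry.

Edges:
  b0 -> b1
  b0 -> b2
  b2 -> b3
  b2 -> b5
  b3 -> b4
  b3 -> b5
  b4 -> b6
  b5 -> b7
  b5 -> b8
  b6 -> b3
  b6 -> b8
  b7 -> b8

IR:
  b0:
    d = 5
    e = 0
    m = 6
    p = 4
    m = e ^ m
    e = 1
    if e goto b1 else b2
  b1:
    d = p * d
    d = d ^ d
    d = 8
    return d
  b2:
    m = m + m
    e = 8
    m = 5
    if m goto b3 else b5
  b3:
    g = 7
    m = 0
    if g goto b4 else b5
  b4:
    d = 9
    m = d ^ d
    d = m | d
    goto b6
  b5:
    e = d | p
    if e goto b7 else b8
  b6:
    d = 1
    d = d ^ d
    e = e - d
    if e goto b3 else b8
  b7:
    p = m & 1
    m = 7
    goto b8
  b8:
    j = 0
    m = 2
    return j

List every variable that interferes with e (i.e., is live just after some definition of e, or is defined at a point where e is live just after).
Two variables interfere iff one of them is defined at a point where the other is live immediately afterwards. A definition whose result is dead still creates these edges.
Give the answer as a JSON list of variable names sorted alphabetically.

Answer: ["d", "g", "m", "p"]

Working:
Per-block:
  b0 def {d,e,m,p} use ∅
  b1 def {d} use {d,p}
  b2 def {e,m} use {m}
  b3 def {g,m} use ∅
  b4 def {d,m} use ∅
  b5 def {e} use {d,p}
  b6 def {d,e} use {e}
  b7 def {m,p} use {m}
  b8 def {j,m} use ∅

Liveness:
  b0: in=∅ out={d,m,p}
  b1: in={d,p} out=∅
  b2: in={d,m,p} out={d,e,m,p}
  b3: in={d,e,p} out={d,e,m,p}
  b4: in={e,p} out={e,p}
  b5: in={d,m,p} out={m}
  b6: in={e,p} out={d,e,p}
  b7: in={m} out=∅
  b8: in=∅ out=∅

Conflict graph:
  d — {e,g,m,p}
  e — {d,g,m,p}
  g — {d,e,m,p}
  j — {m}
  m — {d,e,g,j,p}
  p — {d,e,g,m}

N(e) = ["d", "g", "m", "p"]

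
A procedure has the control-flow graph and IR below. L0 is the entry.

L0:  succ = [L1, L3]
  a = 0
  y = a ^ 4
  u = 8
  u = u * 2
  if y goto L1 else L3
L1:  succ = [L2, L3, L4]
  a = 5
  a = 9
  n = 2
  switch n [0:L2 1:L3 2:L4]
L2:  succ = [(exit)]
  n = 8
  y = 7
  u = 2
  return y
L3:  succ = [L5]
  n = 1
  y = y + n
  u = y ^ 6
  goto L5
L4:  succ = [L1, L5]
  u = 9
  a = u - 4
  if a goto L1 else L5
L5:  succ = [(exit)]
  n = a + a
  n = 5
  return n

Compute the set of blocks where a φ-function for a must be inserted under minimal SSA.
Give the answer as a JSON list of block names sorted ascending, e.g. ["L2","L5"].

Answer: ["L1", "L3", "L5"]

Derivation:
idom tree: L1←L0 L2←L1 L3←L0 L4←L1 L5←L0
Dom at joins:
  L1: preds {L0,L4}: {L0} ∩ {L0,L1,L4} = {L0}; idom=L0
  L3: preds {L0,L1}: {L0} ∩ {L0,L1} = {L0}; idom=L0
  L5: preds {L3,L4}: {L0,L3} ∩ {L0,L1,L4} = {L0}; idom=L0

Frontier:
  L1←L0: walk · to L0
  L1←L4: walk L4→L1 to L0
  L3←L0: walk · to L0
  L3←L1: walk L1 to L0
  L5←L3: walk L3 to L0
  L5←L4: walk L4→L1 to L0
  L0: DF=∅
  L1: DF={L1,L3,L5}
  L2: DF=∅
  L3: DF={L5}
  L4: DF={L1,L5}
  L5: DF=∅

φ for a: defs {L0,L1,L4}
  DF⁺ = {L1,L3,L5}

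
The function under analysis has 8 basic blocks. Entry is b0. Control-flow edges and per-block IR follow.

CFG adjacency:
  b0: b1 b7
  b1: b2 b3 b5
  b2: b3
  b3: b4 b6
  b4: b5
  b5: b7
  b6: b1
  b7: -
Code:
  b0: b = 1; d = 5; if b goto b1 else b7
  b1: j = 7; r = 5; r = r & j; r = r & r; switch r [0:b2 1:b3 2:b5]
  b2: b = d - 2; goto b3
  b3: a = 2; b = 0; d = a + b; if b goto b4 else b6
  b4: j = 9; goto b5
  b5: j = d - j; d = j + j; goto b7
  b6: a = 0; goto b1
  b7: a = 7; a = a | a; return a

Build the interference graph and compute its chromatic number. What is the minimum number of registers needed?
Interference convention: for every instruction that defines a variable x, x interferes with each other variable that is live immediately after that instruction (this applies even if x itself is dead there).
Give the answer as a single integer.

Answer: 3

Working:
def/use:
  b0 def {b,d} use ∅
  b1 def {j,r} use ∅
  b2 def {b} use {d}
  b3 def {a,b,d} use ∅
  b4 def {j} use ∅
  b5 def {d,j} use {d,j}
  b6 def {a} use ∅
  b7 def {a} use ∅

Liveness:
  live b0: ∅→{d}
  live b1: {d}→{d,j}
  live b2: {d}→∅
  live b3: ∅→{d}
  live b4: {d}→{d,j}
  live b5: {d,j}→∅
  live b6: {d}→{d}
  live b7: ∅→∅

Interference:
  a↔{b,d}
  b↔{a,d}
  d↔{a,b,j,r}
  j↔{d,r}
  r↔{d,j}

Chromatic number:
  {a,b,d} pairwise interfere (3-clique) ⇒ χ ≥ 3
  3-colouring: R0={d}  R1={a,j}  R2={b,r}
  χ = 3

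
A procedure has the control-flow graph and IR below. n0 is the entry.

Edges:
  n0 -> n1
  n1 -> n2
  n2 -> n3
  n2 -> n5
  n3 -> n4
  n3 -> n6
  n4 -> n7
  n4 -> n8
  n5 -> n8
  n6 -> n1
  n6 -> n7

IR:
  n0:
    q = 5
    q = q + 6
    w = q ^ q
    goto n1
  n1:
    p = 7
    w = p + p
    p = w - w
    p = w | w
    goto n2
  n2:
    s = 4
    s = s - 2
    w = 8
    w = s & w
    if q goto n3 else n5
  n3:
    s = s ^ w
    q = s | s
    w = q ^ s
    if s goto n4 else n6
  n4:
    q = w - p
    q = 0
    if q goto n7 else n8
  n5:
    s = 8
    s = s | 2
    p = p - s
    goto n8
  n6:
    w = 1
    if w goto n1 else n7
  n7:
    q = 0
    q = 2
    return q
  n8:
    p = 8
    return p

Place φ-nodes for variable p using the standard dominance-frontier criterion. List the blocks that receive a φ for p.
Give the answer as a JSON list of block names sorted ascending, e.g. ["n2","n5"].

idom tree: n1←n0 n2←n1 n3←n2 n4←n3 n5←n2 n6←n3 n7←n3 n8←n2
Dom at joins:
  n1: preds {n0,n6}: {n0} ∩ {n0,n1,n2,n3,n6} = {n0}; idom=n0
  n7: preds {n4,n6}: {n0,n1,n2,n3,n4} ∩ {n0,n1,n2,n3,n6} = {n0,n1,n2,n3}; idom=n3
  n8: preds {n4,n5}: {n0,n1,n2,n3,n4} ∩ {n0,n1,n2,n5} = {n0,n1,n2}; idom=n2

DF derivation:
  n1←n0: walk · to n0
  n1←n6: walk n6→n3→n2→n1 to n0
  n7←n4: walk n4 to n3
  n7←n6: walk n6 to n3
  n8←n4: walk n4→n3 to n2
  n8←n5: walk n5 to n2
  DF(n0)=∅
  DF(n1)={n1}
  DF(n2)={n1}
  DF(n3)={n1,n8}
  DF(n4)={n7,n8}
  DF(n5)={n8}
  DF(n6)={n1,n7}
  DF(n7)=∅
  DF(n8)=∅

φ for p: defs {n1,n5,n8}
  DF⁺ = {n1,n8}

Answer: ["n1", "n8"]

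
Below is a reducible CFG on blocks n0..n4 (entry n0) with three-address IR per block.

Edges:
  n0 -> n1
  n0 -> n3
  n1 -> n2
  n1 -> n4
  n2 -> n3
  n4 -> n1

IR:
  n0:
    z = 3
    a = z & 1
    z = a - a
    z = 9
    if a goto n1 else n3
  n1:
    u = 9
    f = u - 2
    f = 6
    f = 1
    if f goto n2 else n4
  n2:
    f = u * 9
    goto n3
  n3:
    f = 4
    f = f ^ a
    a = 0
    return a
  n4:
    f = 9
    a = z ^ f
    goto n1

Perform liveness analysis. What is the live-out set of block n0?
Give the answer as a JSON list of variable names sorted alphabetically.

Block summaries:
  n0 def {a,z} use ∅
  n1 def {f,u} use ∅
  n2 def {f} use {u}
  n3 def {a,f} use {a}
  n4 def {a,f} use {z}

Live sets:
  n0 li=∅ lo={a,z}
  n1 li={a,z} lo={a,u,z}
  n2 li={a,u} lo={a}
  n3 li={a} lo=∅
  n4 li={z} lo={a,z}

live-out(n0) = ["a", "z"]

Answer: ["a", "z"]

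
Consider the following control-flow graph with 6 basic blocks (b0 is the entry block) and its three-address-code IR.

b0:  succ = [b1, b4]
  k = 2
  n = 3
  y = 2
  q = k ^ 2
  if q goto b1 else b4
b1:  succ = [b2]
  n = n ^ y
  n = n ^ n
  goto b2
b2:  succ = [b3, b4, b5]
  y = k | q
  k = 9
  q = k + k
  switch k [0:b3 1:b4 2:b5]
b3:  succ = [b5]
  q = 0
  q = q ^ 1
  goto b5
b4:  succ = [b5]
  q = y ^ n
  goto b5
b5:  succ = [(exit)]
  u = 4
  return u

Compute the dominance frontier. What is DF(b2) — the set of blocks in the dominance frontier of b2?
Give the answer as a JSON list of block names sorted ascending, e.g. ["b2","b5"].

Answer: ["b4", "b5"]

Derivation:
idom tree: b1←b0 b2←b1 b3←b2 b4←b0 b5←b0
Dom at joins:
  b4: preds {b0,b2}: {b0} ∩ {b0,b1,b2} = {b0}; idom=b0
  b5: preds {b2,b3,b4}: {b0,b1,b2} ∩ {b0,b1,b2,b3} ∩ {b0,b4} = {b0}; idom=b0

Frontier:
  join b4 pred b0: · stop@b0
  join b4 pred b2: b2→b1 stop@b0
  join b5 pred b2: b2→b1 stop@b0
  join b5 pred b3: b3→b2→b1 stop@b0
  join b5 pred b4: b4 stop@b0
  b0 → ∅
  b1 → {b4,b5}
  b2 → {b4,b5}
  b3 → {b5}
  b4 → {b5}
  b5 → ∅

DF(b2) = ["b4", "b5"]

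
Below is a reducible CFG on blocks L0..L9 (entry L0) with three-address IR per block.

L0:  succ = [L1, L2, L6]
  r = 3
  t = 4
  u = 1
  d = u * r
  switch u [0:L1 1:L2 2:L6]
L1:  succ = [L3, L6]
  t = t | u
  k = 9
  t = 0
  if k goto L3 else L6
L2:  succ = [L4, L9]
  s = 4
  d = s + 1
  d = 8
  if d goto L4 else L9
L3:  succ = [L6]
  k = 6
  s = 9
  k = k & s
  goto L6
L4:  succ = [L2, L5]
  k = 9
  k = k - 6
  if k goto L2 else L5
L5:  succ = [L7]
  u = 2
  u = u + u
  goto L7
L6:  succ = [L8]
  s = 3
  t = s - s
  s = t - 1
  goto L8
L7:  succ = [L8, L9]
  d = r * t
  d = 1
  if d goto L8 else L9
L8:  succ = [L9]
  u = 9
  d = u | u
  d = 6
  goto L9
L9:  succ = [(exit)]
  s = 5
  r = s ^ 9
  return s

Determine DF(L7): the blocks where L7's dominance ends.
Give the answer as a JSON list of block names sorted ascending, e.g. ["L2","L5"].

Answer: ["L8", "L9"]

Analysis:
idom tree: L1←L0 L2←L0 L3←L1 L4←L2 L5←L4 L6←L0 L7←L5 L8←L0 L9←L0
Join-block Dom:
  L2: preds {L0,L4}: {L0} ∩ {L0,L2,L4} = {L0}; idom=L0
  L6: preds {L0,L1,L3}: {L0} ∩ {L0,L1} ∩ {L0,L1,L3} = {L0}; idom=L0
  L8: preds {L6,L7}: {L0,L6} ∩ {L0,L2,L4,L5,L7} = {L0}; idom=L0
  L9: preds {L2,L7,L8}: {L0,L2} ∩ {L0,L2,L4,L5,L7} ∩ {L0,L8} = {L0}; idom=L0

DF walk-up:
  L2←L0: walk · to L0
  L2←L4: walk L4→L2 to L0
  L6←L0: walk · to L0
  L6←L1: walk L1 to L0
  L6←L3: walk L3→L1 to L0
  L8←L6: walk L6 to L0
  L8←L7: walk L7→L5→L4→L2 to L0
  L9←L2: walk L2 to L0
  L9←L7: walk L7→L5→L4→L2 to L0
  L9←L8: walk L8 to L0
  DF(L0)=∅
  DF(L1)={L6}
  DF(L2)={L2,L8,L9}
  DF(L3)={L6}
  DF(L4)={L2,L8,L9}
  DF(L5)={L8,L9}
  DF(L6)={L8}
  DF(L7)={L8,L9}
  DF(L8)={L9}
  DF(L9)=∅

DF(L7) = ["L8", "L9"]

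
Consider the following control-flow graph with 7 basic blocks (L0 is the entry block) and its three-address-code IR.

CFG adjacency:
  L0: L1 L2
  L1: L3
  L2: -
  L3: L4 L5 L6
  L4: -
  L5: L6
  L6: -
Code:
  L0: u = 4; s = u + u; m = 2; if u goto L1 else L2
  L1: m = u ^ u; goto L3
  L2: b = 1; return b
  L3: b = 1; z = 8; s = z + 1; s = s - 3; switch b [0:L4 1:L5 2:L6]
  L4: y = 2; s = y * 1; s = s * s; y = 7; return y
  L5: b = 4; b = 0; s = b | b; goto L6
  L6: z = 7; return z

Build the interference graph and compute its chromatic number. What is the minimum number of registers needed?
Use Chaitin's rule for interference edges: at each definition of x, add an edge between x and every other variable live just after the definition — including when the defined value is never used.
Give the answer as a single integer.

Answer: 2

Analysis:
def/use:
  L0 def {m,s,u} use ∅
  L1 def {m} use {u}
  L2 def {b} use ∅
  L3 def {b,s,z} use ∅
  L4 def {s,y} use ∅
  L5 def {b,s} use ∅
  L6 def {z} use ∅

Liveness:
  L0 li=∅ lo={u}
  L1 li={u} lo=∅
  L2 li=∅ lo=∅
  L3 li=∅ lo=∅
  L4 li=∅ lo=∅
  L5 li=∅ lo=∅
  L6 li=∅ lo=∅

Interfere edges:
  b — {s,z}
  m — {u}
  s — {b,u}
  u — {m,s}
  y — ∅
  z — {b}

Colouring:
  {b,s} pairwise interfere (2-clique) ⇒ χ ≥ 2
  2-colouring: c0={b,u,y}  c1={m,s,z}
  χ = 2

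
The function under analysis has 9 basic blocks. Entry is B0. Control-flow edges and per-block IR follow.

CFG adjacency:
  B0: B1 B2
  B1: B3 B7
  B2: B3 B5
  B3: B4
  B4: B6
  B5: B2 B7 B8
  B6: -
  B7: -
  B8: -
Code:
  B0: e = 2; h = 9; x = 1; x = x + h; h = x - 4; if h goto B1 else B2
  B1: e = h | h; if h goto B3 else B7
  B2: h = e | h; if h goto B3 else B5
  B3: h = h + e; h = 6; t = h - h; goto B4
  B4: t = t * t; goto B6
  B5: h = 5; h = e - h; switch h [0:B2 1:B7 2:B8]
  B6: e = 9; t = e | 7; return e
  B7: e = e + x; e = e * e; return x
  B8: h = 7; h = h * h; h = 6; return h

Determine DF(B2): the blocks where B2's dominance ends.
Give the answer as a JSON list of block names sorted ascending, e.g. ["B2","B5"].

idom tree: B1←B0 B2←B0 B3←B0 B4←B3 B5←B2 B6←B4 B7←B0 B8←B5
Dom∩ at merges:
  B2: preds {B0,B5}: {B0} ∩ {B0,B2,B5} = {B0}; idom=B0
  B3: preds {B1,B2}: {B0,B1} ∩ {B0,B2} = {B0}; idom=B0
  B7: preds {B1,B5}: {B0,B1} ∩ {B0,B2,B5} = {B0}; idom=B0

DF derivation:
  join B2 pred B0: · stop@B0
  join B2 pred B5: B5→B2 stop@B0
  join B3 pred B1: B1 stop@B0
  join B3 pred B2: B2 stop@B0
  join B7 pred B1: B1 stop@B0
  join B7 pred B5: B5→B2 stop@B0
  B0 → ∅
  B1 → {B3,B7}
  B2 → {B2,B3,B7}
  B3 → ∅
  B4 → ∅
  B5 → {B2,B7}
  B6 → ∅
  B7 → ∅
  B8 → ∅

DF(B2) = ["B2", "B3", "B7"]

Answer: ["B2", "B3", "B7"]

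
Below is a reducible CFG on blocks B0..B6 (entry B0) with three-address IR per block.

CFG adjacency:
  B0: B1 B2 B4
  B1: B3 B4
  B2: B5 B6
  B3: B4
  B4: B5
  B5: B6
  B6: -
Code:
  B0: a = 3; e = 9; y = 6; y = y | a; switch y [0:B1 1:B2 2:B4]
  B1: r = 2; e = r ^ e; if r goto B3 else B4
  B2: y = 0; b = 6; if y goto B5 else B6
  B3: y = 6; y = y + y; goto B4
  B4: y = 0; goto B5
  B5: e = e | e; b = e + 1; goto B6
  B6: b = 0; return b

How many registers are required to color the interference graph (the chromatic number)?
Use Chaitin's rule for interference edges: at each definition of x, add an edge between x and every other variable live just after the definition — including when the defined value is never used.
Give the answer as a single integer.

def/use:
  B0 def {a,e,y} use ∅
  B1 def {e,r} use {e}
  B2 def {b,y} use ∅
  B3 def {y} use ∅
  B4 def {y} use ∅
  B5 def {b,e} use {e}
  B6 def {b} use ∅

Liveness:
  B0: in=∅ out={e}
  B1: in={e} out={e}
  B2: in={e} out={e}
  B3: in={e} out={e}
  B4: in={e} out={e}
  B5: in={e} out=∅
  B6: in=∅ out=∅

Interference:
  a — {e,y}
  b — {e,y}
  e — {a,b,r,y}
  r — {e}
  y — {a,b,e}

Colouring:
  clique {a,e,y} ⇒ need ≥ 3
  3-colouring: R0={e}  R1={r,y}  R2={a,b}
  χ = 3

Answer: 3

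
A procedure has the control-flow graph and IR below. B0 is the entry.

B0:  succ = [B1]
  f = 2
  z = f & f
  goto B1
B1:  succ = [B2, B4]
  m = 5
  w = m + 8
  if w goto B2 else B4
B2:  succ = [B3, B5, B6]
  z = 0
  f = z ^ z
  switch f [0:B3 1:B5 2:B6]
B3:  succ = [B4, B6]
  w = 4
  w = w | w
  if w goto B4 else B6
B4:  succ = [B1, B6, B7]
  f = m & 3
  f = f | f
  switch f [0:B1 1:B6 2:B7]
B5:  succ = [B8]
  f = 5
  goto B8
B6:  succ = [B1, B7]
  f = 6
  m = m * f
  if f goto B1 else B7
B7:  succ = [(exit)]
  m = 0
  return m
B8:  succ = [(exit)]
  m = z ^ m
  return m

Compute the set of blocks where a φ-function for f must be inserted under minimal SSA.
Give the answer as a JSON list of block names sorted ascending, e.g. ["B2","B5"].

idom tree: B1←B0 B2←B1 B3←B2 B4←B1 B5←B2 B6←B1 B7←B1 B8←B5
Join-block Dom:
  B1: preds {B0,B4,B6}: {B0} ∩ {B0,B1,B4} ∩ {B0,B1,B6} = {B0}; idom=B0
  B4: preds {B1,B3}: {B0,B1} ∩ {B0,B1,B2,B3} = {B0,B1}; idom=B1
  B6: preds {B2,B3,B4}: {B0,B1,B2} ∩ {B0,B1,B2,B3} ∩ {B0,B1,B4} = {B0,B1}; idom=B1
  B7: preds {B4,B6}: {B0,B1,B4} ∩ {B0,B1,B6} = {B0,B1}; idom=B1

DF walk-up:
  B1←B0: walk · to B0
  B1←B4: walk B4→B1 to B0
  B1←B6: walk B6→B1 to B0
  B4←B1: walk · to B1
  B4←B3: walk B3→B2 to B1
  B6←B2: walk B2 to B1
  B6←B3: walk B3→B2 to B1
  B6←B4: walk B4 to B1
  B7←B4: walk B4 to B1
  B7←B6: walk B6 to B1
  B0 → ∅
  B1 → {B1}
  B2 → {B4,B6}
  B3 → {B4,B6}
  B4 → {B1,B6,B7}
  B5 → ∅
  B6 → {B1,B7}
  B7 → ∅
  B8 → ∅

φ for f: defs {B0,B2,B4,B5,B6}
  DF⁺ = {B1,B4,B6,B7}

Answer: ["B1", "B4", "B6", "B7"]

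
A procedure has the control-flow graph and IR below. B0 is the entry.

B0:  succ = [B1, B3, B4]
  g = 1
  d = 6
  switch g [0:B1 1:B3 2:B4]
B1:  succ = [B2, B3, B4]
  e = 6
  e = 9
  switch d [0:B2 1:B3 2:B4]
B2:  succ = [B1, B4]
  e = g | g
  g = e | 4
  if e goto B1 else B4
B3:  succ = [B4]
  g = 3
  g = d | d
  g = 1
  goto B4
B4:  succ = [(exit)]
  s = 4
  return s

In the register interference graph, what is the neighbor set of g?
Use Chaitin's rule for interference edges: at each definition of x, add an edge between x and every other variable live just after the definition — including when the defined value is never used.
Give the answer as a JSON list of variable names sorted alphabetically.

Answer: ["d", "e"]

Working:
def/use:
  B0: def={d,g} ue=∅
  B1: def={e} ue={d}
  B2: def={e,g} ue={g}
  B3: def={g} ue={d}
  B4: def={s} ue=∅

Live sets:
  live B0: ∅→{d,g}
  live B1: {d,g}→{d,g}
  live B2: {d,g}→{d,g}
  live B3: {d}→∅
  live B4: ∅→∅

Interference:
  d — {e,g}
  e — {d,g}
  g — {d,e}
  s — ∅

N(g) = ["d", "e"]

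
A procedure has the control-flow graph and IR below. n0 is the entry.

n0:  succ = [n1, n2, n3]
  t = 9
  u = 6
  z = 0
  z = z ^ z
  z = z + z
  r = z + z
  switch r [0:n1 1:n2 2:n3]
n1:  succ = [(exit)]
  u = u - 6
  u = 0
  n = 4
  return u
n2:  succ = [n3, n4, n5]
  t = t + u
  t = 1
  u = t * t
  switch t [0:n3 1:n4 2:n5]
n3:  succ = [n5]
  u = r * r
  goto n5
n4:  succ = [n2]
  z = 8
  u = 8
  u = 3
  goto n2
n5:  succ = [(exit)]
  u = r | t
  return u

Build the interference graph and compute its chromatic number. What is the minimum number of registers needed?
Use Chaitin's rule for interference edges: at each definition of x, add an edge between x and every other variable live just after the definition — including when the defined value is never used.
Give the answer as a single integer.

Answer: 4

Working:
Per-block:
  n0: {r,t,u,z} / ∅
  n1: {n,u} / {u}
  n2: {t,u} / {t,u}
  n3: {u} / {r}
  n4: {u,z} / ∅
  n5: {u} / {r,t}

Liveness:
  n0: in=∅ out={r,t,u}
  n1: in={u} out=∅
  n2: in={r,t,u} out={r,t}
  n3: in={r,t} out={r,t}
  n4: in={r,t} out={r,t,u}
  n5: in={r,t} out=∅

Conflict graph:
  n↔{u}
  r↔{t,u,z}
  t↔{r,u,z}
  u↔{n,r,t,z}
  z↔{r,t,u}

Colouring:
  clique {r,t,u,z} ⇒ need ≥ 4
  assign n→r1 r→r1 t→r2 u→r0 z→r3 — no edge inside a register ⇒ χ ≤ 4
  χ = 4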